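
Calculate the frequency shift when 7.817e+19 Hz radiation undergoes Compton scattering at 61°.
1.922e+19 Hz (decrease)

Convert frequency to wavelength (c = 299792458 m/s):
λ₀ = c/f₀ = 299792458/7.817e+19 = 3.8351344e-12 m = 3.8351 pm

Calculate Compton shift:
Δλ = λ_C(1 - cos(61°)) = 1.2500 pm

Final wavelength:
λ' = λ₀ + Δλ = 3.8351 + 1.2500 = 5.0851 pm

Final frequency:
f' = c/λ' = 299792458/5.0851461e-12 = 5.8954542e+19 Hz

Frequency shift (decrease):
Δf = f₀ - f' = 7.817e+19 - 5.8954542e+19 = 1.922e+19 Hz

(Intermediate values are shown rounded; full precision is carried through to the final answer.)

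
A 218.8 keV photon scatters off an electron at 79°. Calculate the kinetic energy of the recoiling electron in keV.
56.3022 keV

By energy conservation: K_e = E_initial - E_final

First find the scattered photon energy:
Initial wavelength: λ = hc/E = 5.6666 pm
Compton shift: Δλ = λ_C(1 - cos(79°)) = 1.9633 pm
Final wavelength: λ' = 5.6666 + 1.9633 = 7.6299 pm
Final photon energy: E' = hc/λ' = 162.4978 keV

Electron kinetic energy:
K_e = E - E' = 218.8000 - 162.4978 = 56.3022 keV

(Intermediate values are shown rounded; full precision is carried through to the final answer.)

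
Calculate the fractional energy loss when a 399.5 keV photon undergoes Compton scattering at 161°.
0.6033 (or 60.33%)

Calculate initial and final photon energies:

Initial: E₀ = 399.5 keV → λ₀ = 3.1035 pm
Compton shift: Δλ = 4.7204 pm
Final wavelength: λ' = 7.8239 pm
Final energy: E' = 158.4682 keV

Fractional energy loss:
(E₀ - E')/E₀ = (399.5000 - 158.4682)/399.5000
= 241.0318/399.5000
= 0.6033
= 60.33%

(Intermediate values are shown rounded; full precision is carried through to the final answer.)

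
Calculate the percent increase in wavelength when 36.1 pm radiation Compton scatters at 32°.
1.0213%

Calculate the Compton shift:
Δλ = λ_C(1 - cos(32°))
Δλ = 2.4263 × (1 - cos(32°))
Δλ = 2.4263 × 0.1520
Δλ = 0.3687 pm

Percentage change:
(Δλ/λ₀) × 100 = (0.3687/36.1) × 100
= 1.0213%

(Intermediate values are shown rounded; full precision is carried through to the final answer.)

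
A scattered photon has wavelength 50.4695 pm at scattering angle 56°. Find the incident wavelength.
49.4000 pm

From λ' = λ + Δλ, we have λ = λ' - Δλ

First calculate the Compton shift:
Δλ = λ_C(1 - cos θ)
Δλ = 2.4263 × (1 - cos(56°))
Δλ = 2.4263 × 0.4408
Δλ = 1.0695 pm

Initial wavelength:
λ = λ' - Δλ
λ = 50.4695 - 1.0695
λ = 49.4000 pm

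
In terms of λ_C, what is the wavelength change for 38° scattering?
0.2120 λ_C

The Compton shift formula is:
Δλ = λ_C(1 - cos θ)

Dividing both sides by λ_C:
Δλ/λ_C = 1 - cos θ

For θ = 38°:
Δλ/λ_C = 1 - cos(38°)
Δλ/λ_C = 1 - 0.7880
Δλ/λ_C = 0.2120

This means the shift is 0.2120 × λ_C = 0.5144 pm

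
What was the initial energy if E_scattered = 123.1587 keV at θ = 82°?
155.3999 keV

Convert final energy to wavelength (hc ≈ 1239.842 keV·pm):
λ' = hc/E' = 1239.842 / 123.1587 = 10.0670 pm

Calculate the Compton shift:
Δλ = λ_C(1 - cos(82°))
Δλ = 2.4263 × (1 - cos(82°))
Δλ = 2.0886 pm

Initial wavelength:
λ = λ' - Δλ = 10.0670 - 2.0886 = 7.9784 pm

Initial energy:
E = hc/λ = 1239.842 / 7.9784 = 155.3999 keV

(Intermediate values are shown rounded; full precision is carried through to the final answer.)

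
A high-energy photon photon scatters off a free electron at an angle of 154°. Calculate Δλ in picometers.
4.6071 pm

Using the Compton scattering formula:
Δλ = λ_C(1 - cos θ)

where λ_C = h/(m_e·c) ≈ 2.4263 pm is the Compton wavelength of an electron.

For θ = 154°:
cos(154°) = -0.8988
1 - cos(154°) = 1.8988

Δλ = 2.4263 × 1.8988
Δλ = 4.6071 pm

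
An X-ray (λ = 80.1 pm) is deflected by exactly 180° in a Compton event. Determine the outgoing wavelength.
84.9526 pm

Using the Compton formula: λ' = λ + λ_C(1 − cos θ)

For θ = 180°, cos θ = -1 (exact) = -1.0000, so:
1 − cos 180° = 1 − (-1) = 2.0000

Δλ = λ_C × 2.0000 = 2.4263 × 2.0000 = 4.8526 pm

λ' = 80.1 + 4.8526 = 84.9526 pm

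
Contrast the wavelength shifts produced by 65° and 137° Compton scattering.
137° produces the larger shift by a factor of 2.999

Calculate both shifts using Δλ = λ_C(1 - cos θ):

For θ₁ = 65°:
Δλ₁ = 2.4263 × (1 - cos(65°))
Δλ₁ = 2.4263 × 0.5774
Δλ₁ = 1.4009 pm

For θ₂ = 137°:
Δλ₂ = 2.4263 × (1 - cos(137°))
Δλ₂ = 2.4263 × 1.7314
Δλ₂ = 4.2008 pm

The 137° angle produces the larger shift.
Ratio: 4.2008/1.4009 = 2.999

(Intermediate values are shown rounded; full precision is carried through to the final answer.)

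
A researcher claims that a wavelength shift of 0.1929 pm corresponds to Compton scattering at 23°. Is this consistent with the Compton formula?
Yes, consistent

Calculate the expected shift for θ = 23°:

Δλ_expected = λ_C(1 - cos(23°))
Δλ_expected = 2.4263 × (1 - cos(23°))
Δλ_expected = 2.4263 × 0.0795
Δλ_expected = 0.1929 pm

Given shift: 0.1929 pm
Expected shift: 0.1929 pm
Difference: 0.0000 pm

The values match. This is consistent with Compton scattering at the stated angle.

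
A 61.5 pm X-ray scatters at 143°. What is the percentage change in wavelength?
7.0960%

Calculate the Compton shift:
Δλ = λ_C(1 - cos(143°))
Δλ = 2.4263 × (1 - cos(143°))
Δλ = 2.4263 × 1.7986
Δλ = 4.3640 pm

Percentage change:
(Δλ/λ₀) × 100 = (4.3640/61.5) × 100
= 7.0960%

(Intermediate values are shown rounded; full precision is carried through to the final answer.)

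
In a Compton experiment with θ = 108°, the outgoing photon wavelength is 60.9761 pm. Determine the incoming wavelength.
57.8000 pm

From λ' = λ + Δλ, we have λ = λ' - Δλ

First calculate the Compton shift:
Δλ = λ_C(1 - cos θ)
Δλ = 2.4263 × (1 - cos(108°))
Δλ = 2.4263 × 1.3090
Δλ = 3.1761 pm

Initial wavelength:
λ = λ' - Δλ
λ = 60.9761 - 3.1761
λ = 57.8000 pm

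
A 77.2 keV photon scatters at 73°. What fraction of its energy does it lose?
0.0966 (or 9.66%)

Calculate initial and final photon energies:

Initial: E₀ = 77.2 keV → λ₀ = 16.0601 pm
Compton shift: Δλ = 1.7169 pm
Final wavelength: λ' = 17.7771 pm
Final energy: E' = 69.7439 keV

Fractional energy loss:
(E₀ - E')/E₀ = (77.2000 - 69.7439)/77.2000
= 7.4561/77.2000
= 0.0966
= 9.66%

(Intermediate values are shown rounded; full precision is carried through to the final answer.)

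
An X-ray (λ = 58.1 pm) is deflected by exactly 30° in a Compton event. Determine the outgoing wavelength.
58.4251 pm

Using the Compton formula: λ' = λ + λ_C(1 − cos θ)

For θ = 30°, cos θ = √3/2 (exact) ≈ 0.8660, so:
1 − cos 30° = 1 − (√3/2) ≈ 0.1340

Δλ = λ_C × 0.1340 = 2.4263 × 0.1340 = 0.3251 pm

λ' = 58.1 + 0.3251 = 58.4251 pm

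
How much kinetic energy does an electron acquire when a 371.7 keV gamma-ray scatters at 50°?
76.6616 keV

By energy conservation: K_e = E_initial - E_final

First find the scattered photon energy:
Initial wavelength: λ = hc/E = 3.3356 pm
Compton shift: Δλ = λ_C(1 - cos(50°)) = 0.8667 pm
Final wavelength: λ' = 3.3356 + 0.8667 = 4.2023 pm
Final photon energy: E' = hc/λ' = 295.0384 keV

Electron kinetic energy:
K_e = E - E' = 371.7000 - 295.0384 = 76.6616 keV

(Intermediate values are shown rounded; full precision is carried through to the final answer.)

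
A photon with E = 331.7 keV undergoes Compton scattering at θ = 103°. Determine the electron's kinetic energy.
146.9234 keV

By energy conservation: K_e = E_initial - E_final

First find the scattered photon energy:
Initial wavelength: λ = hc/E = 3.7378 pm
Compton shift: Δλ = λ_C(1 - cos(103°)) = 2.9721 pm
Final wavelength: λ' = 3.7378 + 2.9721 = 6.7100 pm
Final photon energy: E' = hc/λ' = 184.7766 keV

Electron kinetic energy:
K_e = E - E' = 331.7000 - 184.7766 = 146.9234 keV

(Intermediate values are shown rounded; full precision is carried through to the final answer.)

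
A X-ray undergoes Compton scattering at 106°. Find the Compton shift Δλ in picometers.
3.0951 pm

Using the Compton scattering formula:
Δλ = λ_C(1 - cos θ)

where λ_C = h/(m_e·c) ≈ 2.4263 pm is the Compton wavelength of an electron.

For θ = 106°:
cos(106°) = -0.2756
1 - cos(106°) = 1.2756

Δλ = 2.4263 × 1.2756
Δλ = 3.0951 pm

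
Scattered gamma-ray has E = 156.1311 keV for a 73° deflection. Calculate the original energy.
199.2000 keV

Convert final energy to wavelength (hc ≈ 1239.842 keV·pm):
λ' = hc/E' = 1239.842 / 156.1311 = 7.9410 pm

Calculate the Compton shift:
Δλ = λ_C(1 - cos(73°))
Δλ = 2.4263 × (1 - cos(73°))
Δλ = 1.7169 pm

Initial wavelength:
λ = λ' - Δλ = 7.9410 - 1.7169 = 6.2241 pm

Initial energy:
E = hc/λ = 1239.842 / 6.2241 = 199.2000 keV

(Intermediate values are shown rounded; full precision is carried through to the final answer.)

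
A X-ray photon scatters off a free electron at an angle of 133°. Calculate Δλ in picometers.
4.0810 pm

Using the Compton scattering formula:
Δλ = λ_C(1 - cos θ)

where λ_C = h/(m_e·c) ≈ 2.4263 pm is the Compton wavelength of an electron.

For θ = 133°:
cos(133°) = -0.6820
1 - cos(133°) = 1.6820

Δλ = 2.4263 × 1.6820
Δλ = 4.0810 pm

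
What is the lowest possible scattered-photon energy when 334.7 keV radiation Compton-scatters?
144.8928 keV (at θ = 180°)

The scattered photon has minimum energy when its wavelength is maximum, i.e., when the Compton shift Δλ = λ_C(1 − cos θ) is maximum. This occurs at θ = 180° (backscattering), giving Δλ_max = 2λ_C = 4.8526 pm.

Initial wavelength: λ₀ = hc/E₀ = 3.7043 pm
Maximum final wavelength: λ'_max = λ₀ + 2λ_C = 3.7043 + 4.8526 = 8.5570 pm
Minimum final energy: E'_min = hc/λ'_max = 144.8928 keV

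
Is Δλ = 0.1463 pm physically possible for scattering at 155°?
No, inconsistent

Calculate the expected shift for θ = 155°:

Δλ_expected = λ_C(1 - cos(155°))
Δλ_expected = 2.4263 × (1 - cos(155°))
Δλ_expected = 2.4263 × 1.9063
Δλ_expected = 4.6253 pm

Given shift: 0.1463 pm
Expected shift: 4.6253 pm
Difference: 4.4790 pm

The values do not match. The given shift corresponds to θ ≈ 20.0°, not 155°.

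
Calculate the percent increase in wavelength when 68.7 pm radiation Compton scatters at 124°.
5.5067%

Calculate the Compton shift:
Δλ = λ_C(1 - cos(124°))
Δλ = 2.4263 × (1 - cos(124°))
Δλ = 2.4263 × 1.5592
Δλ = 3.7831 pm

Percentage change:
(Δλ/λ₀) × 100 = (3.7831/68.7) × 100
= 5.5067%

(Intermediate values are shown rounded; full precision is carried through to the final answer.)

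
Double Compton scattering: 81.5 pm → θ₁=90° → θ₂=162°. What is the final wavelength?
88.6602 pm

Apply Compton shift twice:

First scattering at θ₁ = 90°:
Δλ₁ = λ_C(1 - cos(90°))
Δλ₁ = 2.4263 × 1.0000
Δλ₁ = 2.4263 pm

After first scattering:
λ₁ = 81.5 + 2.4263 = 83.9263 pm

Second scattering at θ₂ = 162°:
Δλ₂ = λ_C(1 - cos(162°))
Δλ₂ = 2.4263 × 1.9511
Δλ₂ = 4.7339 pm

Final wavelength:
λ₂ = 83.9263 + 4.7339 = 88.6602 pm

Total shift: Δλ_total = 2.4263 + 4.7339 = 7.1602 pm

(Intermediate values are shown rounded; full precision is carried through to the final answer.)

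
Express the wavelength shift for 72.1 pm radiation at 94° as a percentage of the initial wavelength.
3.5999%

Calculate the Compton shift:
Δλ = λ_C(1 - cos(94°))
Δλ = 2.4263 × (1 - cos(94°))
Δλ = 2.4263 × 1.0698
Δλ = 2.5956 pm

Percentage change:
(Δλ/λ₀) × 100 = (2.5956/72.1) × 100
= 3.5999%

(Intermediate values are shown rounded; full precision is carried through to the final answer.)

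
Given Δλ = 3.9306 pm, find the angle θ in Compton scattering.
128.32°

From the Compton formula Δλ = λ_C(1 - cos θ), we can solve for θ:

cos θ = 1 - Δλ/λ_C

Given:
- Δλ = 3.9306 pm
- λ_C = h/(m_e·c) ≈ 2.42631024 pm

cos θ = 1 - 3.9306/2.42631024
cos θ = 1 - 1.619991
cos θ = -0.619991

θ = arccos(-0.619991)
θ = 128.32°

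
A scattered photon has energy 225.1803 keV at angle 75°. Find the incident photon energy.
334.4000 keV

Convert final energy to wavelength (hc ≈ 1239.842 keV·pm):
λ' = hc/E' = 1239.842 / 225.1803 = 5.5060 pm

Calculate the Compton shift:
Δλ = λ_C(1 - cos(75°))
Δλ = 2.4263 × (1 - cos(75°))
Δλ = 1.7983 pm

Initial wavelength:
λ = λ' - Δλ = 5.5060 - 1.7983 = 3.7077 pm

Initial energy:
E = hc/λ = 1239.842 / 3.7077 = 334.4000 keV

(Intermediate values are shown rounded; full precision is carried through to the final answer.)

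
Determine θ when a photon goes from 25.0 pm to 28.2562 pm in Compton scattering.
110.00°

First find the wavelength shift:
Δλ = λ' - λ = 28.2562 - 25.0 = 3.2562 pm

Using Δλ = λ_C(1 - cos θ), with λ_C = h/(m_e·c) ≈ 2.42631024 pm:
cos θ = 1 - Δλ/λ_C
cos θ = 1 - 3.2562/2.42631024
cos θ = -0.342038

θ = arccos(-0.342038)
θ = 110.00°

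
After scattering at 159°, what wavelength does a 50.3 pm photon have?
54.9915 pm

Using the Compton scattering formula:
λ' = λ + Δλ = λ + λ_C(1 - cos θ)

Given:
- Initial wavelength λ = 50.3 pm
- Scattering angle θ = 159°
- Compton wavelength λ_C ≈ 2.4263 pm

Calculate the shift:
Δλ = 2.4263 × (1 - cos(159°))
Δλ = 2.4263 × 1.9336
Δλ = 4.6915 pm

Final wavelength:
λ' = 50.3 + 4.6915 = 54.9915 pm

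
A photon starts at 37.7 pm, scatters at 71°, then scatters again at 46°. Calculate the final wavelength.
40.0772 pm

Apply Compton shift twice:

First scattering at θ₁ = 71°:
Δλ₁ = λ_C(1 - cos(71°))
Δλ₁ = 2.4263 × 0.6744
Δλ₁ = 1.6364 pm

After first scattering:
λ₁ = 37.7 + 1.6364 = 39.3364 pm

Second scattering at θ₂ = 46°:
Δλ₂ = λ_C(1 - cos(46°))
Δλ₂ = 2.4263 × 0.3053
Δλ₂ = 0.7409 pm

Final wavelength:
λ₂ = 39.3364 + 0.7409 = 40.0772 pm

Total shift: Δλ_total = 1.6364 + 0.7409 = 2.3772 pm

(Intermediate values are shown rounded; full precision is carried through to the final answer.)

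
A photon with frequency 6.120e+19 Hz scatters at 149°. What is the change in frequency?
2.932e+19 Hz (decrease)

Convert frequency to wavelength (c = 299792458 m/s):
λ₀ = c/f₀ = 299792458/6.120e+19 = 4.8985696e-12 m = 4.8986 pm

Calculate Compton shift:
Δλ = λ_C(1 - cos(149°)) = 4.5061 pm

Final wavelength:
λ' = λ₀ + Δλ = 4.8986 + 4.5061 = 9.4046 pm

Final frequency:
f' = c/λ' = 299792458/9.4046336e-12 = 3.1877101e+19 Hz

Frequency shift (decrease):
Δf = f₀ - f' = 6.120e+19 - 3.1877101e+19 = 2.932e+19 Hz

(Intermediate values are shown rounded; full precision is carried through to the final answer.)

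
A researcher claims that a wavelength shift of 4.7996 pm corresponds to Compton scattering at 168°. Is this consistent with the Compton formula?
Yes, consistent

Calculate the expected shift for θ = 168°:

Δλ_expected = λ_C(1 - cos(168°))
Δλ_expected = 2.4263 × (1 - cos(168°))
Δλ_expected = 2.4263 × 1.9781
Δλ_expected = 4.7996 pm

Given shift: 4.7996 pm
Expected shift: 4.7996 pm
Difference: 0.0000 pm

The values match. This is consistent with Compton scattering at the stated angle.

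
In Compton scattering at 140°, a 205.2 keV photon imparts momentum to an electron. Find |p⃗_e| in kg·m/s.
1.6408e-22 kg·m/s

The electron is initially at rest, so by conservation of momentum:
p⃗_e = p⃗₀ − p⃗'  (incident photon momentum minus scattered photon momentum)

Photon momentum magnitudes (p = h/λ = E/c):
λ₀ = hc/E₀ = 6.0421 pm → p₀ = h/λ₀ = 1.0966e-22 kg·m/s
Δλ = λ_C(1 − cos 140°) = 4.2850 pm
λ' = 10.3271 pm → p' = h/λ' = 6.4162e-23 kg·m/s

The scattered photon makes angle θ = 140° with the incident direction, so by the law of cosines:
|p⃗_e|² = p₀² + p'² − 2p₀p'cos θ
|p⃗_e|² = (1.0966e-22)² + (6.4162e-23)² − 2·1.0966e-22·6.4162e-23·cos(140°)
|p⃗_e| = 1.6408e-22 kg·m/s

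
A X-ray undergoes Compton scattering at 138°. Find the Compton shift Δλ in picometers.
4.2294 pm

Using the Compton scattering formula:
Δλ = λ_C(1 - cos θ)

where λ_C = h/(m_e·c) ≈ 2.4263 pm is the Compton wavelength of an electron.

For θ = 138°:
cos(138°) = -0.7431
1 - cos(138°) = 1.7431

Δλ = 2.4263 × 1.7431
Δλ = 4.2294 pm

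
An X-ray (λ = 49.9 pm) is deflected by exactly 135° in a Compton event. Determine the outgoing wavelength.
54.0420 pm

Using the Compton formula: λ' = λ + λ_C(1 − cos θ)

For θ = 135°, cos θ = -√2/2 (exact) ≈ -0.7071, so:
1 − cos 135° = 1 − (-√2/2) ≈ 1.7071

Δλ = λ_C × 1.7071 = 2.4263 × 1.7071 = 4.1420 pm

λ' = 49.9 + 4.1420 = 54.0420 pm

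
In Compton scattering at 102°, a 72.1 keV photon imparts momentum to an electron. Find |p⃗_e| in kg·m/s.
5.5642e-23 kg·m/s

The electron is initially at rest, so by conservation of momentum:
p⃗_e = p⃗₀ − p⃗'  (incident photon momentum minus scattered photon momentum)

Photon momentum magnitudes (p = h/λ = E/c):
λ₀ = hc/E₀ = 17.1961 pm → p₀ = h/λ₀ = 3.8532e-23 kg·m/s
Δλ = λ_C(1 − cos 102°) = 2.9308 pm
λ' = 20.1269 pm → p' = h/λ' = 3.2921e-23 kg·m/s

The scattered photon makes angle θ = 102° with the incident direction, so by the law of cosines:
|p⃗_e|² = p₀² + p'² − 2p₀p'cos θ
|p⃗_e|² = (3.8532e-23)² + (3.2921e-23)² − 2·3.8532e-23·3.2921e-23·cos(102°)
|p⃗_e| = 5.5642e-23 kg·m/s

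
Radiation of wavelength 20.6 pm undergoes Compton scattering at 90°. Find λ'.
23.0263 pm

Using the Compton formula: λ' = λ + λ_C(1 − cos θ)

For θ = 90°, cos θ = 0 (exact) = 0.0000, so:
1 − cos 90° = 1 − (0) = 1.0000

Δλ = λ_C × 1.0000 = 2.4263 × 1.0000 = 2.4263 pm

λ' = 20.6 + 2.4263 = 23.0263 pm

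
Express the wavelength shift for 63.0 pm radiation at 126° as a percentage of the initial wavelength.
6.1150%

Calculate the Compton shift:
Δλ = λ_C(1 - cos(126°))
Δλ = 2.4263 × (1 - cos(126°))
Δλ = 2.4263 × 1.5878
Δλ = 3.8525 pm

Percentage change:
(Δλ/λ₀) × 100 = (3.8525/63.0) × 100
= 6.1150%

(Intermediate values are shown rounded; full precision is carried through to the final answer.)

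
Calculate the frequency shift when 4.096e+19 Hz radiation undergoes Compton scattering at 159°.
1.600e+19 Hz (decrease)

Convert frequency to wavelength (c = 299792458 m/s):
λ₀ = c/f₀ = 299792458/4.096e+19 = 7.3191518e-12 m = 7.3192 pm

Calculate Compton shift:
Δλ = λ_C(1 - cos(159°)) = 4.6915 pm

Final wavelength:
λ' = λ₀ + Δλ = 7.3192 + 4.6915 = 12.0106 pm

Final frequency:
f' = c/λ' = 299792458/1.2010618e-11 = 2.4960619e+19 Hz

Frequency shift (decrease):
Δf = f₀ - f' = 4.096e+19 - 2.4960619e+19 = 1.600e+19 Hz

(Intermediate values are shown rounded; full precision is carried through to the final answer.)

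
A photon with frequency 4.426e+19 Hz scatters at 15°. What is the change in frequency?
5.337e+17 Hz (decrease)

Convert frequency to wavelength (c = 299792458 m/s):
λ₀ = c/f₀ = 299792458/4.426e+19 = 6.7734401e-12 m = 6.7734 pm

Calculate Compton shift:
Δλ = λ_C(1 - cos(15°)) = 0.0827 pm

Final wavelength:
λ' = λ₀ + Δλ = 6.7734 + 0.0827 = 6.8561 pm

Final frequency:
f' = c/λ' = 299792458/6.8561146e-12 = 4.3726290e+19 Hz

Frequency shift (decrease):
Δf = f₀ - f' = 4.426e+19 - 4.3726290e+19 = 5.337e+17 Hz

(Intermediate values are shown rounded; full precision is carried through to the final answer.)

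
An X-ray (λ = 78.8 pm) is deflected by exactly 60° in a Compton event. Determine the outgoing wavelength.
80.0132 pm

Using the Compton formula: λ' = λ + λ_C(1 − cos θ)

For θ = 60°, cos θ = 1/2 (exact) = 0.5000, so:
1 − cos 60° = 1 − (1/2) = 0.5000

Δλ = λ_C × 0.5000 = 2.4263 × 0.5000 = 1.2132 pm

λ' = 78.8 + 1.2132 = 80.0132 pm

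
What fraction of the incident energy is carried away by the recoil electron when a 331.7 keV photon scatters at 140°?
0.5341 (or 53.41%)

Calculate initial and final photon energies:

Initial: E₀ = 331.7 keV → λ₀ = 3.7378 pm
Compton shift: Δλ = 4.2850 pm
Final wavelength: λ' = 8.0228 pm
Final energy: E' = 154.5396 keV

Fractional energy loss:
(E₀ - E')/E₀ = (331.7000 - 154.5396)/331.7000
= 177.1604/331.7000
= 0.5341
= 53.41%

(Intermediate values are shown rounded; full precision is carried through to the final answer.)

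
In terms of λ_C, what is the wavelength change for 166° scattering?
1.9703 λ_C

The Compton shift formula is:
Δλ = λ_C(1 - cos θ)

Dividing both sides by λ_C:
Δλ/λ_C = 1 - cos θ

For θ = 166°:
Δλ/λ_C = 1 - cos(166°)
Δλ/λ_C = 1 - -0.9703
Δλ/λ_C = 1.9703

This means the shift is 1.9703 × λ_C = 4.7805 pm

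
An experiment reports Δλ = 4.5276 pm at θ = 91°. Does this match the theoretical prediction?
No, inconsistent

Calculate the expected shift for θ = 91°:

Δλ_expected = λ_C(1 - cos(91°))
Δλ_expected = 2.4263 × (1 - cos(91°))
Δλ_expected = 2.4263 × 1.0175
Δλ_expected = 2.4687 pm

Given shift: 4.5276 pm
Expected shift: 2.4687 pm
Difference: 2.0589 pm

The values do not match. The given shift corresponds to θ ≈ 150.0°, not 91°.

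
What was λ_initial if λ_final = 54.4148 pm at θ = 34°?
54.0000 pm

From λ' = λ + Δλ, we have λ = λ' - Δλ

First calculate the Compton shift:
Δλ = λ_C(1 - cos θ)
Δλ = 2.4263 × (1 - cos(34°))
Δλ = 2.4263 × 0.1710
Δλ = 0.4148 pm

Initial wavelength:
λ = λ' - Δλ
λ = 54.4148 - 0.4148
λ = 54.0000 pm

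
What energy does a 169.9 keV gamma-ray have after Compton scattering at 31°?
162.1973 keV

First convert energy to wavelength:
λ = hc/E, with hc ≈ 1239.842 keV·pm (i.e. 1239.842 eV·nm)

For E = 169.9 keV = 169900 eV:
λ = 1239.842 keV·pm / 169.9 keV
λ = 7.2975 pm

Calculate the Compton shift:
Δλ = λ_C(1 - cos(31°)) = 2.4263 × 0.1428
Δλ = 0.3466 pm

Final wavelength:
λ' = 7.2975 + 0.3466 = 7.6440 pm

Final energy:
E' = hc/λ' = 1239.842 / 7.6440 = 162.1973 keV

(Intermediate values are shown rounded; full precision is carried through to the final answer.)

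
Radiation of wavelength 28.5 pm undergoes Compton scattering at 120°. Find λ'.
32.1395 pm

Using the Compton formula: λ' = λ + λ_C(1 − cos θ)

For θ = 120°, cos θ = -1/2 (exact) = -0.5000, so:
1 − cos 120° = 1 − (-1/2) = 1.5000

Δλ = λ_C × 1.5000 = 2.4263 × 1.5000 = 3.6395 pm

λ' = 28.5 + 3.6395 = 32.1395 pm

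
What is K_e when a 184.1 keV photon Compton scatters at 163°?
76.1112 keV

By energy conservation: K_e = E_initial - E_final

First find the scattered photon energy:
Initial wavelength: λ = hc/E = 6.7346 pm
Compton shift: Δλ = λ_C(1 - cos(163°)) = 4.7466 pm
Final wavelength: λ' = 6.7346 + 4.7466 = 11.4812 pm
Final photon energy: E' = hc/λ' = 107.9888 keV

Electron kinetic energy:
K_e = E - E' = 184.1000 - 107.9888 = 76.1112 keV

(Intermediate values are shown rounded; full precision is carried through to the final answer.)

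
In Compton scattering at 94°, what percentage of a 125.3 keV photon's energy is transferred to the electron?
0.2078 (or 20.78%)

Calculate initial and final photon energies:

Initial: E₀ = 125.3 keV → λ₀ = 9.8950 pm
Compton shift: Δλ = 2.5956 pm
Final wavelength: λ' = 12.4905 pm
Final energy: E' = 99.2624 keV

Fractional energy loss:
(E₀ - E')/E₀ = (125.3000 - 99.2624)/125.3000
= 26.0376/125.3000
= 0.2078
= 20.78%

(Intermediate values are shown rounded; full precision is carried through to the final answer.)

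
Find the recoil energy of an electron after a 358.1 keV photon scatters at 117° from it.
180.7291 keV

By energy conservation: K_e = E_initial - E_final

First find the scattered photon energy:
Initial wavelength: λ = hc/E = 3.4623 pm
Compton shift: Δλ = λ_C(1 - cos(117°)) = 3.5278 pm
Final wavelength: λ' = 3.4623 + 3.5278 = 6.9901 pm
Final photon energy: E' = hc/λ' = 177.3709 keV

Electron kinetic energy:
K_e = E - E' = 358.1000 - 177.3709 = 180.7291 keV

(Intermediate values are shown rounded; full precision is carried through to the final answer.)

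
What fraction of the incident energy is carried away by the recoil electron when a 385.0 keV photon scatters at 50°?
0.2121 (or 21.21%)

Calculate initial and final photon energies:

Initial: E₀ = 385.0 keV → λ₀ = 3.2204 pm
Compton shift: Δλ = 0.8667 pm
Final wavelength: λ' = 4.0871 pm
Final energy: E' = 303.3567 keV

Fractional energy loss:
(E₀ - E')/E₀ = (385.0000 - 303.3567)/385.0000
= 81.6433/385.0000
= 0.2121
= 21.21%

(Intermediate values are shown rounded; full precision is carried through to the final answer.)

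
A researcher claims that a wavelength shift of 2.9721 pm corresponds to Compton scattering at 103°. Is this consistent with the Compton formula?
Yes, consistent

Calculate the expected shift for θ = 103°:

Δλ_expected = λ_C(1 - cos(103°))
Δλ_expected = 2.4263 × (1 - cos(103°))
Δλ_expected = 2.4263 × 1.2250
Δλ_expected = 2.9721 pm

Given shift: 2.9721 pm
Expected shift: 2.9721 pm
Difference: 0.0000 pm

The values match. This is consistent with Compton scattering at the stated angle.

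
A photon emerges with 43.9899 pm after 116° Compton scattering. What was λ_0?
40.5000 pm

From λ' = λ + Δλ, we have λ = λ' - Δλ

First calculate the Compton shift:
Δλ = λ_C(1 - cos θ)
Δλ = 2.4263 × (1 - cos(116°))
Δλ = 2.4263 × 1.4384
Δλ = 3.4899 pm

Initial wavelength:
λ = λ' - Δλ
λ = 43.9899 - 3.4899
λ = 40.5000 pm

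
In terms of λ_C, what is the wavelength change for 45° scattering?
0.2929 λ_C

The Compton shift formula is:
Δλ = λ_C(1 - cos θ)

Dividing both sides by λ_C:
Δλ/λ_C = 1 - cos θ

For θ = 45°:
Δλ/λ_C = 1 - cos(45°)
Δλ/λ_C = 1 - 0.7071
Δλ/λ_C = 0.2929

This means the shift is 0.2929 × λ_C = 0.7106 pm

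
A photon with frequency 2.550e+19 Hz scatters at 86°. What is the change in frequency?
4.107e+18 Hz (decrease)

Convert frequency to wavelength (c = 299792458 m/s):
λ₀ = c/f₀ = 299792458/2.550e+19 = 1.1756567e-11 m = 11.7566 pm

Calculate Compton shift:
Δλ = λ_C(1 - cos(86°)) = 2.2571 pm

Final wavelength:
λ' = λ₀ + Δλ = 11.7566 + 2.2571 = 14.0136 pm

Final frequency:
f' = c/λ' = 299792458/1.4013626e-11 = 2.1392925e+19 Hz

Frequency shift (decrease):
Δf = f₀ - f' = 2.550e+19 - 2.1392925e+19 = 4.107e+18 Hz

(Intermediate values are shown rounded; full precision is carried through to the final answer.)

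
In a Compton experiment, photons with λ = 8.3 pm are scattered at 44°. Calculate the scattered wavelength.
8.9810 pm

Using the Compton scattering formula:
λ' = λ + Δλ = λ + λ_C(1 - cos θ)

Given:
- Initial wavelength λ = 8.3 pm
- Scattering angle θ = 44°
- Compton wavelength λ_C ≈ 2.4263 pm

Calculate the shift:
Δλ = 2.4263 × (1 - cos(44°))
Δλ = 2.4263 × 0.2807
Δλ = 0.6810 pm

Final wavelength:
λ' = 8.3 + 0.6810 = 8.9810 pm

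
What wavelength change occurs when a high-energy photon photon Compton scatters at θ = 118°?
3.5654 pm

Using the Compton scattering formula:
Δλ = λ_C(1 - cos θ)

where λ_C = h/(m_e·c) ≈ 2.4263 pm is the Compton wavelength of an electron.

For θ = 118°:
cos(118°) = -0.4695
1 - cos(118°) = 1.4695

Δλ = 2.4263 × 1.4695
Δλ = 3.5654 pm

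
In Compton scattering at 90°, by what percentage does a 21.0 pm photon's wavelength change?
11.5539%

Calculate the Compton shift:
Δλ = λ_C(1 - cos(90°))
Δλ = 2.4263 × (1 - cos(90°))
Δλ = 2.4263 × 1.0000
Δλ = 2.4263 pm

Percentage change:
(Δλ/λ₀) × 100 = (2.4263/21.0) × 100
= 11.5539%

(Intermediate values are shown rounded; full precision is carried through to the final answer.)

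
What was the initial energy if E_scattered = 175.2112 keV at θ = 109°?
321.1999 keV

Convert final energy to wavelength (hc ≈ 1239.842 keV·pm):
λ' = hc/E' = 1239.842 / 175.2112 = 7.0763 pm

Calculate the Compton shift:
Δλ = λ_C(1 - cos(109°))
Δλ = 2.4263 × (1 - cos(109°))
Δλ = 3.2162 pm

Initial wavelength:
λ = λ' - Δλ = 7.0763 - 3.2162 = 3.8600 pm

Initial energy:
E = hc/λ = 1239.842 / 3.8600 = 321.1999 keV

(Intermediate values are shown rounded; full precision is carried through to the final answer.)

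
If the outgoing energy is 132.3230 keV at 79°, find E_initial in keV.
167.3999 keV

Convert final energy to wavelength (hc ≈ 1239.842 keV·pm):
λ' = hc/E' = 1239.842 / 132.3230 = 9.3698 pm

Calculate the Compton shift:
Δλ = λ_C(1 - cos(79°))
Δλ = 2.4263 × (1 - cos(79°))
Δλ = 1.9633 pm

Initial wavelength:
λ = λ' - Δλ = 9.3698 - 1.9633 = 7.4065 pm

Initial energy:
E = hc/λ = 1239.842 / 7.4065 = 167.3999 keV

(Intermediate values are shown rounded; full precision is carried through to the final answer.)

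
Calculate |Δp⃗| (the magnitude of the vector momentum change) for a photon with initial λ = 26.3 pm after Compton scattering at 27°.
1.1707e-23 kg·m/s

Photon momentum magnitude is p = h/λ.

Initial momentum:
p₀ = h/λ = 6.6261e-34/2.6300e-11 = 2.5194e-23 kg·m/s

After scattering:
λ' = λ + Δλ = 26.3 + 0.2645 = 26.5645 pm
p' = h/λ' = 6.6261e-34/2.6564e-11 = 2.4943e-23 kg·m/s

Momentum is a vector; the scattered photon's direction makes angle θ = 27° with the incident direction. The magnitude of the vector change Δp⃗ = p⃗₀ − p⃗' is found from the law of cosines:
|Δp⃗|² = p₀² + p'² − 2p₀p'cos θ
|Δp⃗|² = (2.5194e-23)² + (2.4943e-23)² − 2·2.5194e-23·2.4943e-23·cos(27°)
|Δp⃗| = 1.1707e-23 kg·m/s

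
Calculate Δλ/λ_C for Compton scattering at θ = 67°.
0.6093 λ_C

The Compton shift formula is:
Δλ = λ_C(1 - cos θ)

Dividing both sides by λ_C:
Δλ/λ_C = 1 - cos θ

For θ = 67°:
Δλ/λ_C = 1 - cos(67°)
Δλ/λ_C = 1 - 0.3907
Δλ/λ_C = 0.6093

This means the shift is 0.6093 × λ_C = 1.4783 pm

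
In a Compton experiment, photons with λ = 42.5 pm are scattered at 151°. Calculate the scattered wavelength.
47.0484 pm

Using the Compton scattering formula:
λ' = λ + Δλ = λ + λ_C(1 - cos θ)

Given:
- Initial wavelength λ = 42.5 pm
- Scattering angle θ = 151°
- Compton wavelength λ_C ≈ 2.4263 pm

Calculate the shift:
Δλ = 2.4263 × (1 - cos(151°))
Δλ = 2.4263 × 1.8746
Δλ = 4.5484 pm

Final wavelength:
λ' = 42.5 + 4.5484 = 47.0484 pm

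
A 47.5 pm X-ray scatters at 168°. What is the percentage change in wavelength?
10.1044%

Calculate the Compton shift:
Δλ = λ_C(1 - cos(168°))
Δλ = 2.4263 × (1 - cos(168°))
Δλ = 2.4263 × 1.9781
Δλ = 4.7996 pm

Percentage change:
(Δλ/λ₀) × 100 = (4.7996/47.5) × 100
= 10.1044%

(Intermediate values are shown rounded; full precision is carried through to the final answer.)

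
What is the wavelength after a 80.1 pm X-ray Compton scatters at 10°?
80.1369 pm

Using the Compton scattering formula:
λ' = λ + Δλ = λ + λ_C(1 - cos θ)

Given:
- Initial wavelength λ = 80.1 pm
- Scattering angle θ = 10°
- Compton wavelength λ_C ≈ 2.4263 pm

Calculate the shift:
Δλ = 2.4263 × (1 - cos(10°))
Δλ = 2.4263 × 0.0152
Δλ = 0.0369 pm

Final wavelength:
λ' = 80.1 + 0.0369 = 80.1369 pm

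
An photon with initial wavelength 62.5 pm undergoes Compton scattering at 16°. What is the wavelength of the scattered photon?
62.5940 pm

Using the Compton scattering formula:
λ' = λ + Δλ = λ + λ_C(1 - cos θ)

Given:
- Initial wavelength λ = 62.5 pm
- Scattering angle θ = 16°
- Compton wavelength λ_C ≈ 2.4263 pm

Calculate the shift:
Δλ = 2.4263 × (1 - cos(16°))
Δλ = 2.4263 × 0.0387
Δλ = 0.0940 pm

Final wavelength:
λ' = 62.5 + 0.0940 = 62.5940 pm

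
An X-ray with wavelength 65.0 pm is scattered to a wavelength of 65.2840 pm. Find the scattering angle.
28.00°

First find the wavelength shift:
Δλ = λ' - λ = 65.2840 - 65.0 = 0.2840 pm

Using Δλ = λ_C(1 - cos θ), with λ_C = h/(m_e·c) ≈ 2.42631024 pm:
cos θ = 1 - Δλ/λ_C
cos θ = 1 - 0.2840/2.42631024
cos θ = 0.882950

θ = arccos(0.882950)
θ = 28.00°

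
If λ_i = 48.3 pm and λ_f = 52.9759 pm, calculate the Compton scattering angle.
158.00°

First find the wavelength shift:
Δλ = λ' - λ = 52.9759 - 48.3 = 4.6759 pm

Using Δλ = λ_C(1 - cos θ), with λ_C = h/(m_e·c) ≈ 2.42631024 pm:
cos θ = 1 - Δλ/λ_C
cos θ = 1 - 4.6759/2.42631024
cos θ = -0.927165

θ = arccos(-0.927165)
θ = 158.00°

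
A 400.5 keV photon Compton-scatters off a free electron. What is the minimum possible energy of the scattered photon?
155.9872 keV (at θ = 180°)

The scattered photon has minimum energy when its wavelength is maximum, i.e., when the Compton shift Δλ = λ_C(1 − cos θ) is maximum. This occurs at θ = 180° (backscattering), giving Δλ_max = 2λ_C = 4.8526 pm.

Initial wavelength: λ₀ = hc/E₀ = 3.0957 pm
Maximum final wavelength: λ'_max = λ₀ + 2λ_C = 3.0957 + 4.8526 = 7.9484 pm
Minimum final energy: E'_min = hc/λ'_max = 155.9872 keV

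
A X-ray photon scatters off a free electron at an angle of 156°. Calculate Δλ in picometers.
4.6429 pm

Using the Compton scattering formula:
Δλ = λ_C(1 - cos θ)

where λ_C = h/(m_e·c) ≈ 2.4263 pm is the Compton wavelength of an electron.

For θ = 156°:
cos(156°) = -0.9135
1 - cos(156°) = 1.9135

Δλ = 2.4263 × 1.9135
Δλ = 4.6429 pm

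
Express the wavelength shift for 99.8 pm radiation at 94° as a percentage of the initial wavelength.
2.6008%

Calculate the Compton shift:
Δλ = λ_C(1 - cos(94°))
Δλ = 2.4263 × (1 - cos(94°))
Δλ = 2.4263 × 1.0698
Δλ = 2.5956 pm

Percentage change:
(Δλ/λ₀) × 100 = (2.5956/99.8) × 100
= 2.6008%

(Intermediate values are shown rounded; full precision is carried through to the final answer.)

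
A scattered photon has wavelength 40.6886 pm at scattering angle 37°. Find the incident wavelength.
40.2000 pm

From λ' = λ + Δλ, we have λ = λ' - Δλ

First calculate the Compton shift:
Δλ = λ_C(1 - cos θ)
Δλ = 2.4263 × (1 - cos(37°))
Δλ = 2.4263 × 0.2014
Δλ = 0.4886 pm

Initial wavelength:
λ = λ' - Δλ
λ = 40.6886 - 0.4886
λ = 40.2000 pm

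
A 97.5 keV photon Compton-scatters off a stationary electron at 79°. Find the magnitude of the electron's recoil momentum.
6.2088e-23 kg·m/s

The electron is initially at rest, so by conservation of momentum:
p⃗_e = p⃗₀ − p⃗'  (incident photon momentum minus scattered photon momentum)

Photon momentum magnitudes (p = h/λ = E/c):
λ₀ = hc/E₀ = 12.7163 pm → p₀ = h/λ₀ = 5.2107e-23 kg·m/s
Δλ = λ_C(1 − cos 79°) = 1.9633 pm
λ' = 14.6797 pm → p' = h/λ' = 4.5138e-23 kg·m/s

The scattered photon makes angle θ = 79° with the incident direction, so by the law of cosines:
|p⃗_e|² = p₀² + p'² − 2p₀p'cos θ
|p⃗_e|² = (5.2107e-23)² + (4.5138e-23)² − 2·5.2107e-23·4.5138e-23·cos(79°)
|p⃗_e| = 6.2088e-23 kg·m/s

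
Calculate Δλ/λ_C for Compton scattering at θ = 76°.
0.7581 λ_C

The Compton shift formula is:
Δλ = λ_C(1 - cos θ)

Dividing both sides by λ_C:
Δλ/λ_C = 1 - cos θ

For θ = 76°:
Δλ/λ_C = 1 - cos(76°)
Δλ/λ_C = 1 - 0.2419
Δλ/λ_C = 0.7581

This means the shift is 0.7581 × λ_C = 1.8393 pm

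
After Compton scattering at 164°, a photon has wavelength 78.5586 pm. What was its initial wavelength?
73.8000 pm

From λ' = λ + Δλ, we have λ = λ' - Δλ

First calculate the Compton shift:
Δλ = λ_C(1 - cos θ)
Δλ = 2.4263 × (1 - cos(164°))
Δλ = 2.4263 × 1.9613
Δλ = 4.7586 pm

Initial wavelength:
λ = λ' - Δλ
λ = 78.5586 - 4.7586
λ = 73.8000 pm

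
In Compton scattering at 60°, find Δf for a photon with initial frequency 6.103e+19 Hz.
1.209e+19 Hz (decrease)

Convert frequency to wavelength (c = 299792458 m/s):
λ₀ = c/f₀ = 299792458/6.103e+19 = 4.9122146e-12 m = 4.9122 pm

Calculate Compton shift:
Δλ = λ_C(1 - cos(60°)) = 1.2132 pm

Final wavelength:
λ' = λ₀ + Δλ = 4.9122 + 1.2132 = 6.1254 pm

Final frequency:
f' = c/λ' = 299792458/6.1253697e-12 = 4.8942753e+19 Hz

Frequency shift (decrease):
Δf = f₀ - f' = 6.103e+19 - 4.8942753e+19 = 1.209e+19 Hz

(Intermediate values are shown rounded; full precision is carried through to the final answer.)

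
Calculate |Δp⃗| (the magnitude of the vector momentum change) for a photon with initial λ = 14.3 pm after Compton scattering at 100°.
6.5284e-23 kg·m/s

Photon momentum magnitude is p = h/λ.

Initial momentum:
p₀ = h/λ = 6.6261e-34/1.4300e-11 = 4.6336e-23 kg·m/s

After scattering:
λ' = λ + Δλ = 14.3 + 2.8476 = 17.1476 pm
p' = h/λ' = 6.6261e-34/1.7148e-11 = 3.8641e-23 kg·m/s

Momentum is a vector; the scattered photon's direction makes angle θ = 100° with the incident direction. The magnitude of the vector change Δp⃗ = p⃗₀ − p⃗' is found from the law of cosines:
|Δp⃗|² = p₀² + p'² − 2p₀p'cos θ
|Δp⃗|² = (4.6336e-23)² + (3.8641e-23)² − 2·4.6336e-23·3.8641e-23·cos(100°)
|Δp⃗| = 6.5284e-23 kg·m/s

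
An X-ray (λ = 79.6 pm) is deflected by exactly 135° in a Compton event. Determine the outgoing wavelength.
83.7420 pm

Using the Compton formula: λ' = λ + λ_C(1 − cos θ)

For θ = 135°, cos θ = -√2/2 (exact) ≈ -0.7071, so:
1 − cos 135° = 1 − (-√2/2) ≈ 1.7071

Δλ = λ_C × 1.7071 = 2.4263 × 1.7071 = 4.1420 pm

λ' = 79.6 + 4.1420 = 83.7420 pm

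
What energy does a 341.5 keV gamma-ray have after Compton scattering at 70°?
237.1977 keV

First convert energy to wavelength:
λ = hc/E, with hc ≈ 1239.842 keV·pm (i.e. 1239.842 eV·nm)

For E = 341.5 keV = 341500 eV:
λ = 1239.842 keV·pm / 341.5 keV
λ = 3.6306 pm

Calculate the Compton shift:
Δλ = λ_C(1 - cos(70°)) = 2.4263 × 0.6580
Δλ = 1.5965 pm

Final wavelength:
λ' = 3.6306 + 1.5965 = 5.2270 pm

Final energy:
E' = hc/λ' = 1239.842 / 5.2270 = 237.1977 keV

(Intermediate values are shown rounded; full precision is carried through to the final answer.)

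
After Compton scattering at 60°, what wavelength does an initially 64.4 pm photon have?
65.6132 pm

Using the Compton formula: λ' = λ + λ_C(1 − cos θ)

For θ = 60°, cos θ = 1/2 (exact) = 0.5000, so:
1 − cos 60° = 1 − (1/2) = 0.5000

Δλ = λ_C × 0.5000 = 2.4263 × 0.5000 = 1.2132 pm

λ' = 64.4 + 1.2132 = 65.6132 pm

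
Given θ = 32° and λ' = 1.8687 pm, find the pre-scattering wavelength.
1.5000 pm

From λ' = λ + Δλ, we have λ = λ' - Δλ

First calculate the Compton shift:
Δλ = λ_C(1 - cos θ)
Δλ = 2.4263 × (1 - cos(32°))
Δλ = 2.4263 × 0.1520
Δλ = 0.3687 pm

Initial wavelength:
λ = λ' - Δλ
λ = 1.8687 - 0.3687
λ = 1.5000 pm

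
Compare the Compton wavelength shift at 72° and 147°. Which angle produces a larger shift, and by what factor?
147° produces the larger shift by a factor of 2.661

Calculate both shifts using Δλ = λ_C(1 - cos θ):

For θ₁ = 72°:
Δλ₁ = 2.4263 × (1 - cos(72°))
Δλ₁ = 2.4263 × 0.6910
Δλ₁ = 1.6765 pm

For θ₂ = 147°:
Δλ₂ = 2.4263 × (1 - cos(147°))
Δλ₂ = 2.4263 × 1.8387
Δλ₂ = 4.4612 pm

The 147° angle produces the larger shift.
Ratio: 4.4612/1.6765 = 2.661

(Intermediate values are shown rounded; full precision is carried through to the final answer.)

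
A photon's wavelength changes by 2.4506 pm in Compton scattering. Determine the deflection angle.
90.57°

From the Compton formula Δλ = λ_C(1 - cos θ), we can solve for θ:

cos θ = 1 - Δλ/λ_C

Given:
- Δλ = 2.4506 pm
- λ_C = h/(m_e·c) ≈ 2.42631024 pm

cos θ = 1 - 2.4506/2.42631024
cos θ = 1 - 1.010011
cos θ = -0.010011

θ = arccos(-0.010011)
θ = 90.57°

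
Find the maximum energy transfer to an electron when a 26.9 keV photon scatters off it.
2.5624 keV

Maximum energy transfer occurs at θ = 180° (backscattering).

Initial photon: E₀ = 26.9 keV → λ₀ = 46.0908 pm

Maximum Compton shift (at 180°):
Δλ_max = 2λ_C = 2 × 2.4263 = 4.8526 pm

Final wavelength:
λ' = 46.0908 + 4.8526 = 50.9434 pm

Minimum photon energy (maximum energy to electron):
E'_min = hc/λ' = 24.3376 keV

Maximum electron kinetic energy:
K_max = E₀ - E'_min = 26.9000 - 24.3376 = 2.5624 keV

(Intermediate values are shown rounded; full precision is carried through to the final answer.)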